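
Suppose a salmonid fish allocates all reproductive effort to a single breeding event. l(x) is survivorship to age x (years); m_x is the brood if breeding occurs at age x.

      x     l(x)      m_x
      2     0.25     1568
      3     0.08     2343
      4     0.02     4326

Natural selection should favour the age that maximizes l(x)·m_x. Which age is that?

2

Expected offspring if breeding at age x = l(x) × m_x:
  age 2: 0.25 × 1568 = 392.000
  age 3: 0.08 × 2343 = 187.440
  age 4: 0.02 × 4326 = 86.520
Maximum at age 2 (392.000).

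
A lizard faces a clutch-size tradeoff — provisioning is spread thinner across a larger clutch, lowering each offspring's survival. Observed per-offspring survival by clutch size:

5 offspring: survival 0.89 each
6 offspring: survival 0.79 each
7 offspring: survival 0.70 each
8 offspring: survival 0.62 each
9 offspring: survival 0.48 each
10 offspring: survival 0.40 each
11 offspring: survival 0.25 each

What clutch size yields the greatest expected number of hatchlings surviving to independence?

Expected hatchlings surviving to independence = c × s(c):
  c=5: 5 × 0.89 = 4.450
  c=6: 6 × 0.79 = 4.740
  c=7: 7 × 0.70 = 4.900
  c=8: 8 × 0.62 = 4.960
  c=9: 9 × 0.48 = 4.320
  c=10: 10 × 0.40 = 4.000
  c=11: 11 × 0.25 = 2.750
Maximum at c = 8 (4.960 hatchlings surviving to independence).

8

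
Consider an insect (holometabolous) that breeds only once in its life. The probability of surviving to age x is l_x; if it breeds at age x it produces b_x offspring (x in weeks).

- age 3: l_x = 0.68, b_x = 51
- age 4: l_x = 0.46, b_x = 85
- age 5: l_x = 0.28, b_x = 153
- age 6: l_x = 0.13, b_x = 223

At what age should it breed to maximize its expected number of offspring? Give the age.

Expected offspring if breeding at age x = l_x × b_x:
  age 3: 0.68 × 51 = 34.680
  age 4: 0.46 × 85 = 39.100
  age 5: 0.28 × 153 = 42.840
  age 6: 0.13 × 223 = 28.990
Maximum at age 5 (42.840).

5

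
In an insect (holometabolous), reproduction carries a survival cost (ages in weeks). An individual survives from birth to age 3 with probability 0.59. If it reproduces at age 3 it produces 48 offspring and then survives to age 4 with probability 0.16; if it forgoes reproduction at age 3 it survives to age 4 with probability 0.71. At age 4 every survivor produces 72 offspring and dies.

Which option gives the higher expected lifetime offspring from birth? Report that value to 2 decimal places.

35.12

breed at age 3: R₀ = 0.59 × (48 + 0.16 × 72) = 0.59 × 59.5200 = 35.1168
delay to age 4: R₀ = 0.59 × (0.71 × 72) = 0.59 × 51.1200 = 30.1608
Higher: breed at age 3 (35.1168).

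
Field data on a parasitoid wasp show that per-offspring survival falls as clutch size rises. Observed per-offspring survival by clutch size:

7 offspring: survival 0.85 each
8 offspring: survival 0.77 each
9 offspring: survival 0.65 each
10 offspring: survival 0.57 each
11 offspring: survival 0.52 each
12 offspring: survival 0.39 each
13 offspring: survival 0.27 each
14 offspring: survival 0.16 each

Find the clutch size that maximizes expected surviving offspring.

8

Expected surviving offspring = c × s(c):
  c=7: 7 × 0.85 = 5.950
  c=8: 8 × 0.77 = 6.160
  c=9: 9 × 0.65 = 5.850
  c=10: 10 × 0.57 = 5.700
  c=11: 11 × 0.52 = 5.720
  c=12: 12 × 0.39 = 4.680
  c=13: 13 × 0.27 = 3.510
  c=14: 14 × 0.16 = 2.240
Maximum at c = 8 (6.160 surviving offspring).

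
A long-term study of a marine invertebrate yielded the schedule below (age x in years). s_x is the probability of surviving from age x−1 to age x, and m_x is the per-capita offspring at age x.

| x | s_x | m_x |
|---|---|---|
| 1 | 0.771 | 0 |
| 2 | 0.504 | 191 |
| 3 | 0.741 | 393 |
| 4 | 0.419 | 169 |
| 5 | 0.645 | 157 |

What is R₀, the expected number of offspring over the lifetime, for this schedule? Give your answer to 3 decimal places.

219.987

Survivorship from birth: l_x = s_1·s_2·…·s_x.
  l_1 = 0.77100
  l_2 = 0.38858
  l_3 = 0.28794
  l_4 = 0.12065
  l_5 = 0.07782
R₀ = Σ l_x m_x:
  age 1: 0.77100 × 0 = 0.0000
  age 2: 0.38858 × 191 = 74.2188
  age 3: 0.28794 × 393 = 113.1604
  age 4: 0.12065 × 169 = 20.3898
  age 5: 0.07782 × 157 = 12.2177
R₀ = 0.0000 + 74.2188 + 113.1604 + 20.3898 + 12.2177 = 219.9868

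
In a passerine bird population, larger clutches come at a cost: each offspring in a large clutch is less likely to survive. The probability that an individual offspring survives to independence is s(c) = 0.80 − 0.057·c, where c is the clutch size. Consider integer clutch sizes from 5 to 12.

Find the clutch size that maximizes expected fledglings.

Expected fledglings = c × s(c):
  c=5: 5 × 0.515 = 2.575
  c=6: 6 × 0.458 = 2.748
  c=7: 7 × 0.401 = 2.807
  c=8: 8 × 0.344 = 2.752
  c=9: 9 × 0.287 = 2.583
  c=10: 10 × 0.230 = 2.300
  c=11: 11 × 0.173 = 1.903
  c=12: 12 × 0.116 = 1.392
Maximum at c = 7 (2.807 fledglings).

7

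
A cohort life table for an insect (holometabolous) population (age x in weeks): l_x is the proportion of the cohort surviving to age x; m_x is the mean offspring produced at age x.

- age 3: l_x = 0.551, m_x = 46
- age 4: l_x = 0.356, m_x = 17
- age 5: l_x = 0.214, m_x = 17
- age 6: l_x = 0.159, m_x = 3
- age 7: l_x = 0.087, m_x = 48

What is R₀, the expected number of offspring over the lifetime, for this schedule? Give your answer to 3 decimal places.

39.689

R₀ = Σ l_x m_x:
  age 3: 0.551 × 46 = 25.3460
  age 4: 0.356 × 17 = 6.0520
  age 5: 0.214 × 17 = 3.6380
  age 6: 0.159 × 3 = 0.4770
  age 7: 0.087 × 48 = 4.1760
R₀ = 25.3460 + 6.0520 + 3.6380 + 0.4770 + 4.1760 = 39.6890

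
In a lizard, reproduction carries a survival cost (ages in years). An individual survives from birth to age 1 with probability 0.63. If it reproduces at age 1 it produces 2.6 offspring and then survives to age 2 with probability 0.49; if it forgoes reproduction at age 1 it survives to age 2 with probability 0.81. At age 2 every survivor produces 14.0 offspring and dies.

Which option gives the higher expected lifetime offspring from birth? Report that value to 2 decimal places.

7.14

breed at age 1: R₀ = 0.63 × (2.6 + 0.49 × 14.0) = 0.63 × 9.4600 = 5.9598
delay to age 2: R₀ = 0.63 × (0.81 × 14.0) = 0.63 × 11.3400 = 7.1442
Higher: delay to age 2 (7.1442).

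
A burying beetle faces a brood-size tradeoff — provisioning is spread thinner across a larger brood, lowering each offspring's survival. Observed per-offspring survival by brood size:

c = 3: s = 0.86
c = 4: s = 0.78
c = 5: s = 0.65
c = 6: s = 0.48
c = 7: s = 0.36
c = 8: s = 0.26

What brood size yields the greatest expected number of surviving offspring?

Expected surviving offspring = c × s(c):
  c=3: 3 × 0.86 = 2.580
  c=4: 4 × 0.78 = 3.120
  c=5: 5 × 0.65 = 3.250
  c=6: 6 × 0.48 = 2.880
  c=7: 7 × 0.36 = 2.520
  c=8: 8 × 0.26 = 2.080
Maximum at c = 5 (3.250 surviving offspring).

5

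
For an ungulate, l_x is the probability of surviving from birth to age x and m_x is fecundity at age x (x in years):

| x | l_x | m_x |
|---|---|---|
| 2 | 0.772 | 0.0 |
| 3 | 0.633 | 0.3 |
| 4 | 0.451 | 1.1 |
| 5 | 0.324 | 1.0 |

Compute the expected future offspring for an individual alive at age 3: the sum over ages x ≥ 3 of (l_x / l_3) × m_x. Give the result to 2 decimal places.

l_3 = 0.633. Conditional survival from age 3 to x is l_x / l_3.
  x=3: (0.633/0.633) × 0.3 = 0.3000
  x=4: (0.451/0.633) × 1.1 = 0.7837
  x=5: (0.324/0.633) × 1.0 = 0.5118
Sum = 0.3000 + 0.7837 + 0.5118 = 1.5956

1.60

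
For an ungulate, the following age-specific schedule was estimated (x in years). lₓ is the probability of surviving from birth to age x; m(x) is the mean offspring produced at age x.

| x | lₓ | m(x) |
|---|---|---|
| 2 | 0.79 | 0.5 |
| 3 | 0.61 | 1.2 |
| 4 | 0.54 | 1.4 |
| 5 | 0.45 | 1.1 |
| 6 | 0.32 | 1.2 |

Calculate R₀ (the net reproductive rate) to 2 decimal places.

R₀ = Σ lₓ m(x):
  age 2: 0.79 × 0.5 = 0.3950
  age 3: 0.61 × 1.2 = 0.7320
  age 4: 0.54 × 1.4 = 0.7560
  age 5: 0.45 × 1.1 = 0.4950
  age 6: 0.32 × 1.2 = 0.3840
R₀ = 0.3950 + 0.7320 + 0.7560 + 0.4950 + 0.3840 = 2.7620

2.76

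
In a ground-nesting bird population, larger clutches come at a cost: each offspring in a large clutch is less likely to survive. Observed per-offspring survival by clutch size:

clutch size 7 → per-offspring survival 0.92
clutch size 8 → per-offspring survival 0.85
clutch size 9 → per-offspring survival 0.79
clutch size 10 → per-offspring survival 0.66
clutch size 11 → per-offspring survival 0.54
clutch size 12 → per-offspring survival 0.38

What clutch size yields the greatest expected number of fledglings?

9

Expected fledglings = c × s(c):
  c=7: 7 × 0.92 = 6.440
  c=8: 8 × 0.85 = 6.800
  c=9: 9 × 0.79 = 7.110
  c=10: 10 × 0.66 = 6.600
  c=11: 11 × 0.54 = 5.940
  c=12: 12 × 0.38 = 4.560
Maximum at c = 9 (7.110 fledglings).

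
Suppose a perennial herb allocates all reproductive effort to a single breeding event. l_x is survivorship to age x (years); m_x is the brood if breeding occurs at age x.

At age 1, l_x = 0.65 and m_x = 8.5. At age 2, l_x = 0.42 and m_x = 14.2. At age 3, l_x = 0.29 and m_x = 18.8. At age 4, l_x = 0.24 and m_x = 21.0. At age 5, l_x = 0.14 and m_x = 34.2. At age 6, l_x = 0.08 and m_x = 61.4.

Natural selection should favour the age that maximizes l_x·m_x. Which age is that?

2

Expected offspring if breeding at age x = l_x × m_x:
  age 1: 0.65 × 8.5 = 5.525
  age 2: 0.42 × 14.2 = 5.964
  age 3: 0.29 × 18.8 = 5.452
  age 4: 0.24 × 21.0 = 5.040
  age 5: 0.14 × 34.2 = 4.788
  age 6: 0.08 × 61.4 = 4.912
Maximum at age 2 (5.964).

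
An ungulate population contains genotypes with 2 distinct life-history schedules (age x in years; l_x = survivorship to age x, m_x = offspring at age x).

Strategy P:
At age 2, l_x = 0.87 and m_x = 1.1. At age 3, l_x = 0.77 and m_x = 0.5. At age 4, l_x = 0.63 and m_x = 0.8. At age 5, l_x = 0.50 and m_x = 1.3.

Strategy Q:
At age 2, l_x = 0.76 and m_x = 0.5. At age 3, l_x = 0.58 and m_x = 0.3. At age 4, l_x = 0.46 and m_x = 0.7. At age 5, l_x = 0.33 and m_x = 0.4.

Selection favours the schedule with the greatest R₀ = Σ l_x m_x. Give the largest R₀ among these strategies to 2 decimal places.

Strategy P: R₀ = 0.87×1.1 + 0.77×0.5 + 0.63×0.8 + 0.50×1.3 = 2.4960
Strategy Q: R₀ = 0.76×0.5 + 0.58×0.3 + 0.46×0.7 + 0.33×0.4 = 1.0080
Highest R₀: strategy P with 2.4960.

2.50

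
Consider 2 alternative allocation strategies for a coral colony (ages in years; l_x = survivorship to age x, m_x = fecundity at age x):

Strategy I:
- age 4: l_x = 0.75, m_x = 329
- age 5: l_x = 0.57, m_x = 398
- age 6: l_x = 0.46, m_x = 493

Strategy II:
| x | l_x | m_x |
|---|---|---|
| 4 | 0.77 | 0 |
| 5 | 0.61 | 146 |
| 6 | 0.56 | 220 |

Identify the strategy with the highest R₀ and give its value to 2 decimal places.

Strategy I: R₀ = 0.75×329 + 0.57×398 + 0.46×493 = 700.3900
Strategy II: R₀ = 0.77×0 + 0.61×146 + 0.56×220 = 212.2600
Highest R₀: strategy I with 700.3900.

700.39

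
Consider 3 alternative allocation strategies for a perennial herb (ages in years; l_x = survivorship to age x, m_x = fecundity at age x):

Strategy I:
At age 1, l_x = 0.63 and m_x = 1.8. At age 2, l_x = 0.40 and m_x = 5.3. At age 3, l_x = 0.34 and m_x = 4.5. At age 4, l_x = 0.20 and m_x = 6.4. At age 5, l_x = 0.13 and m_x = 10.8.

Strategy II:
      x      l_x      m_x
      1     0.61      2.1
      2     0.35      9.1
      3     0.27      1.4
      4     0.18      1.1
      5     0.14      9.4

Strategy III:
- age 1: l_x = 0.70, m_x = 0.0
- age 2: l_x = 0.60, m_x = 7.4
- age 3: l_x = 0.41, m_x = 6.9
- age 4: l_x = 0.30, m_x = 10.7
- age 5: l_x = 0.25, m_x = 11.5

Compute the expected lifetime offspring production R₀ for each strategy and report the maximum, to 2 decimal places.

13.35

Strategy I: R₀ = 0.63×1.8 + 0.40×5.3 + 0.34×4.5 + 0.20×6.4 + 0.13×10.8 = 7.4680
Strategy II: R₀ = 0.61×2.1 + 0.35×9.1 + 0.27×1.4 + 0.18×1.1 + 0.14×9.4 = 6.3580
Strategy III: R₀ = 0.70×0.0 + 0.60×7.4 + 0.41×6.9 + 0.30×10.7 + 0.25×11.5 = 13.3540
Highest R₀: strategy III with 13.3540.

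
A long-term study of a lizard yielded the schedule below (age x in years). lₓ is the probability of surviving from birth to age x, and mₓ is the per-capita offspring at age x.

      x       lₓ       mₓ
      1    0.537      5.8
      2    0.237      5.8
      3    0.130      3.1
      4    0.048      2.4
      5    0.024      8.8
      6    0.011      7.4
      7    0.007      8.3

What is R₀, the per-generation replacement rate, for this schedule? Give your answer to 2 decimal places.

R₀ = Σ lₓ mₓ:
  age 1: 0.537 × 5.8 = 3.1146
  age 2: 0.237 × 5.8 = 1.3746
  age 3: 0.130 × 3.1 = 0.4030
  age 4: 0.048 × 2.4 = 0.1152
  age 5: 0.024 × 8.8 = 0.2112
  age 6: 0.011 × 7.4 = 0.0814
  age 7: 0.007 × 8.3 = 0.0581
R₀ = 3.1146 + 1.3746 + 0.4030 + 0.1152 + 0.2112 + 0.0814 + 0.0581 = 5.3581

5.36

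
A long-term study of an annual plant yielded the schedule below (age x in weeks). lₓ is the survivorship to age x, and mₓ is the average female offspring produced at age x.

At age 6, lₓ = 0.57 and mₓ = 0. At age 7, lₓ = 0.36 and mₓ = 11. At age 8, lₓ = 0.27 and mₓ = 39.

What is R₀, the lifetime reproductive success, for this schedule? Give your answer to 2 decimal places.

R₀ = Σ lₓ mₓ:
  age 6: 0.57 × 0 = 0.0000
  age 7: 0.36 × 11 = 3.9600
  age 8: 0.27 × 39 = 10.5300
R₀ = 0.0000 + 3.9600 + 10.5300 = 14.4900

14.49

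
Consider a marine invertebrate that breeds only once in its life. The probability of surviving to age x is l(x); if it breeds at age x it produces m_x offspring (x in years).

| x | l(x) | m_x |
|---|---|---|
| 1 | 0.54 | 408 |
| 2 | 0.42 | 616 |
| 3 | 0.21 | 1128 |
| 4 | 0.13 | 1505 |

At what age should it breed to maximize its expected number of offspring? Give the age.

2

Expected offspring if breeding at age x = l(x) × m_x:
  age 1: 0.54 × 408 = 220.320
  age 2: 0.42 × 616 = 258.720
  age 3: 0.21 × 1128 = 236.880
  age 4: 0.13 × 1505 = 195.650
Maximum at age 2 (258.720).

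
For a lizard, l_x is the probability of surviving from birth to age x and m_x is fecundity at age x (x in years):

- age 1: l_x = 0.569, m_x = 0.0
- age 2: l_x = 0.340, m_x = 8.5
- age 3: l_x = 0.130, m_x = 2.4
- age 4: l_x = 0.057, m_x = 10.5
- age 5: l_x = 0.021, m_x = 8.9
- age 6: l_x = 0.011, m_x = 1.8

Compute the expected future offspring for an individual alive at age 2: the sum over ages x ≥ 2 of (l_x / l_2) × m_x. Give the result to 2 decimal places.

l_2 = 0.340. Conditional survival from age 2 to x is l_x / l_2.
  x=2: (0.340/0.340) × 8.5 = 8.5000
  x=3: (0.130/0.340) × 2.4 = 0.9176
  x=4: (0.057/0.340) × 10.5 = 1.7603
  x=5: (0.021/0.340) × 8.9 = 0.5497
  x=6: (0.011/0.340) × 1.8 = 0.0582
Sum = 8.5000 + 0.9176 + 1.7603 + 0.5497 + 0.0582 = 11.7859

11.79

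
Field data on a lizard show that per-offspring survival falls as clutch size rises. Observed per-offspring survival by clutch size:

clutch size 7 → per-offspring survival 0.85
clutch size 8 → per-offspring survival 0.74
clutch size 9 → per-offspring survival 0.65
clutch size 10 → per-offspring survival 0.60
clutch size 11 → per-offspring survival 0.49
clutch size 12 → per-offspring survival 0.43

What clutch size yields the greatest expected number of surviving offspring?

Expected surviving offspring = c × s(c):
  c=7: 7 × 0.85 = 5.950
  c=8: 8 × 0.74 = 5.920
  c=9: 9 × 0.65 = 5.850
  c=10: 10 × 0.60 = 6.000
  c=11: 11 × 0.49 = 5.390
  c=12: 12 × 0.43 = 5.160
Maximum at c = 10 (6.000 surviving offspring).

10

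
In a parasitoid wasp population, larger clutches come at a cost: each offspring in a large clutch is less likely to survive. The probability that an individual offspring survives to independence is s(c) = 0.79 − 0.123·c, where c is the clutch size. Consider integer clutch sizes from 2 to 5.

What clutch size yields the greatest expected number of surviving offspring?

Expected surviving offspring = c × s(c):
  c=2: 2 × 0.544 = 1.088
  c=3: 3 × 0.421 = 1.263
  c=4: 4 × 0.298 = 1.192
  c=5: 5 × 0.175 = 0.875
Maximum at c = 3 (1.263 surviving offspring).

3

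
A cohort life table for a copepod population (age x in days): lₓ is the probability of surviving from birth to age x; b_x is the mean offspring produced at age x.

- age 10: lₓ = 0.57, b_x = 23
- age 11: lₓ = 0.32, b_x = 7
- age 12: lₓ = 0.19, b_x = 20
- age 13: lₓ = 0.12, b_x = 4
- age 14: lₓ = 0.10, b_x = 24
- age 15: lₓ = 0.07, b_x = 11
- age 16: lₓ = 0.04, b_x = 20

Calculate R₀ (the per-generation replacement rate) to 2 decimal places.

R₀ = Σ lₓ b_x:
  age 10: 0.57 × 23 = 13.1100
  age 11: 0.32 × 7 = 2.2400
  age 12: 0.19 × 20 = 3.8000
  age 13: 0.12 × 4 = 0.4800
  age 14: 0.10 × 24 = 2.4000
  age 15: 0.07 × 11 = 0.7700
  age 16: 0.04 × 20 = 0.8000
R₀ = 13.1100 + 2.2400 + 3.8000 + 0.4800 + 2.4000 + 0.7700 + 0.8000 = 23.6000

23.60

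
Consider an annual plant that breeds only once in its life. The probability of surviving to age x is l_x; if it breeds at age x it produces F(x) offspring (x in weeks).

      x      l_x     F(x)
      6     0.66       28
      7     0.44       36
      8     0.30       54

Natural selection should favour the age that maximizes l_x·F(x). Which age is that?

Expected offspring if breeding at age x = l_x × F(x):
  age 6: 0.66 × 28 = 18.480
  age 7: 0.44 × 36 = 15.840
  age 8: 0.30 × 54 = 16.200
Maximum at age 6 (18.480).

6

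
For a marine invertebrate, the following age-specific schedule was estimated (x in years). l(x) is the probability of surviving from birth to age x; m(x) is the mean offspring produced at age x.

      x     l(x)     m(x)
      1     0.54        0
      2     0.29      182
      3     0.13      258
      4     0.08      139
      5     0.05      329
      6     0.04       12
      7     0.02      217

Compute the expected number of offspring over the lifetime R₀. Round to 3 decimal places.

R₀ = Σ l(x) m(x):
  age 1: 0.54 × 0 = 0.0000
  age 2: 0.29 × 182 = 52.7800
  age 3: 0.13 × 258 = 33.5400
  age 4: 0.08 × 139 = 11.1200
  age 5: 0.05 × 329 = 16.4500
  age 6: 0.04 × 12 = 0.4800
  age 7: 0.02 × 217 = 4.3400
R₀ = 0.0000 + 52.7800 + 33.5400 + 11.1200 + 16.4500 + 0.4800 + 4.3400 = 118.7100

118.710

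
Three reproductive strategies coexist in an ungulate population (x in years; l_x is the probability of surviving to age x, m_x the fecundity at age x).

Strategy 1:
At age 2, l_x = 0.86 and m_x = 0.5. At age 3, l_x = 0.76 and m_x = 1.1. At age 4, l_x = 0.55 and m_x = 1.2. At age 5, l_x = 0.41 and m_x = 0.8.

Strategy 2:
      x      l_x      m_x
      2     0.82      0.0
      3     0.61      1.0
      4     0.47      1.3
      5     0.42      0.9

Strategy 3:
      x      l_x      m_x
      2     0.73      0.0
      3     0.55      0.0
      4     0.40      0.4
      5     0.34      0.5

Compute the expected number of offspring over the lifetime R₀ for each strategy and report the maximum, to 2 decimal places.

2.25

Strategy 1: R₀ = 0.86×0.5 + 0.76×1.1 + 0.55×1.2 + 0.41×0.8 = 2.2540
Strategy 2: R₀ = 0.82×0.0 + 0.61×1.0 + 0.47×1.3 + 0.42×0.9 = 1.5990
Strategy 3: R₀ = 0.73×0.0 + 0.55×0.0 + 0.40×0.4 + 0.34×0.5 = 0.3300
Highest R₀: strategy 1 with 2.2540.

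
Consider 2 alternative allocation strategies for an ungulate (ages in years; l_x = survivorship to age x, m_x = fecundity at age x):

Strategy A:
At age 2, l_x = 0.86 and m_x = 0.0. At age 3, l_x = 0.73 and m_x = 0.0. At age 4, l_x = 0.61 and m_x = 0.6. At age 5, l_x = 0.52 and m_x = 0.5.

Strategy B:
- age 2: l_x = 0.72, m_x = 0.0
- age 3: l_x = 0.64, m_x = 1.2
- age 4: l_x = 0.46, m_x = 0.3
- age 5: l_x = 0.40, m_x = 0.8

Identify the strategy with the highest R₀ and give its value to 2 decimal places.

1.23

Strategy A: R₀ = 0.86×0.0 + 0.73×0.0 + 0.61×0.6 + 0.52×0.5 = 0.6260
Strategy B: R₀ = 0.72×0.0 + 0.64×1.2 + 0.46×0.3 + 0.40×0.8 = 1.2260
Highest R₀: strategy B with 1.2260.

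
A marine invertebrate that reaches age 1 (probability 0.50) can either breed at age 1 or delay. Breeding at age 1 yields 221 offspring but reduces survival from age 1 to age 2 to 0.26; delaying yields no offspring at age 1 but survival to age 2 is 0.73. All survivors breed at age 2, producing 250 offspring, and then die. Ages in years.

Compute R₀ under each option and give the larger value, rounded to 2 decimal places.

143.00

breed at age 1: R₀ = 0.50 × (221 + 0.26 × 250) = 0.50 × 286.0000 = 143.0000
delay to age 2: R₀ = 0.50 × (0.73 × 250) = 0.50 × 182.5000 = 91.2500
Higher: breed at age 1 (143.0000).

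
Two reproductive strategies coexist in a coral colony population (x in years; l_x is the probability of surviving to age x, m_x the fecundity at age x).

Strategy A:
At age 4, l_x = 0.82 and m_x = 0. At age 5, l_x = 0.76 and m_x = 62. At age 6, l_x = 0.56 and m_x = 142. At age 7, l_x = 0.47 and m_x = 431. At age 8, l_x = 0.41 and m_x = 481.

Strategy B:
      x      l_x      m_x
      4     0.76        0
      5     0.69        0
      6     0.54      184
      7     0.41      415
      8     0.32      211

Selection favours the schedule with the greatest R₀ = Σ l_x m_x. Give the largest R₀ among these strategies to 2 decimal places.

526.42

Strategy A: R₀ = 0.82×0 + 0.76×62 + 0.56×142 + 0.47×431 + 0.41×481 = 526.4200
Strategy B: R₀ = 0.76×0 + 0.69×0 + 0.54×184 + 0.41×415 + 0.32×211 = 337.0300
Highest R₀: strategy A with 526.4200.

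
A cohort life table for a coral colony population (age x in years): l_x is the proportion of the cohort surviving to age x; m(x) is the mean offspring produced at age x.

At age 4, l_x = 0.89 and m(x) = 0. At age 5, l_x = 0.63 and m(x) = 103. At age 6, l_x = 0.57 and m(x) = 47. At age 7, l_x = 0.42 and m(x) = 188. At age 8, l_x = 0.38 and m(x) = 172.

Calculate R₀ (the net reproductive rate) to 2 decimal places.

R₀ = Σ l_x m(x):
  age 4: 0.89 × 0 = 0.0000
  age 5: 0.63 × 103 = 64.8900
  age 6: 0.57 × 47 = 26.7900
  age 7: 0.42 × 188 = 78.9600
  age 8: 0.38 × 172 = 65.3600
R₀ = 0.0000 + 64.8900 + 26.7900 + 78.9600 + 65.3600 = 236.0000

236.00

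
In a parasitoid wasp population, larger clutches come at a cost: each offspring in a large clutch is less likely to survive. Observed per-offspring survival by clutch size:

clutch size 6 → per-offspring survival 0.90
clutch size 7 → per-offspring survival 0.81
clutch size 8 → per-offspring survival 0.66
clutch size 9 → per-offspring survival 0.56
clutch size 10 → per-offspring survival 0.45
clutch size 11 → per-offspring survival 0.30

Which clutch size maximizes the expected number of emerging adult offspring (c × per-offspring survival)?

7

Expected emerging adult offspring = c × s(c):
  c=6: 6 × 0.90 = 5.400
  c=7: 7 × 0.81 = 5.670
  c=8: 8 × 0.66 = 5.280
  c=9: 9 × 0.56 = 5.040
  c=10: 10 × 0.45 = 4.500
  c=11: 11 × 0.30 = 3.300
Maximum at c = 7 (5.670 emerging adult offspring).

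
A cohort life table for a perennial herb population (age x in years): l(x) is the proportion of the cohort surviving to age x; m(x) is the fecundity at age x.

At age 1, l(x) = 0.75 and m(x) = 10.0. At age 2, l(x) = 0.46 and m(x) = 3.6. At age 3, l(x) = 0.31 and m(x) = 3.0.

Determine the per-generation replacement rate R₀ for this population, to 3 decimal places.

R₀ = Σ l(x) m(x):
  age 1: 0.75 × 10.0 = 7.5000
  age 2: 0.46 × 3.6 = 1.6560
  age 3: 0.31 × 3.0 = 0.9300
R₀ = 7.5000 + 1.6560 + 0.9300 = 10.0860

10.086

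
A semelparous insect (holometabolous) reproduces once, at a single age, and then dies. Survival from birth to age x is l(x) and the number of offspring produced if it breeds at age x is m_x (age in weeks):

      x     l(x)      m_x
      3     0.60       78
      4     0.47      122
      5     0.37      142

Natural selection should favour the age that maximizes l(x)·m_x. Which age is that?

Expected offspring if breeding at age x = l(x) × m_x:
  age 3: 0.60 × 78 = 46.800
  age 4: 0.47 × 122 = 57.340
  age 5: 0.37 × 142 = 52.540
Maximum at age 4 (57.340).

4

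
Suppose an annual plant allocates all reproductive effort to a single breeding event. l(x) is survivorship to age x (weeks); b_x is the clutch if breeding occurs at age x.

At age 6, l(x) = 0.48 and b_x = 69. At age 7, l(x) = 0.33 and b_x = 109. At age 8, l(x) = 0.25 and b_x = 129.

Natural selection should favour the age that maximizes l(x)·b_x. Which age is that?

7

Expected offspring if breeding at age x = l(x) × b_x:
  age 6: 0.48 × 69 = 33.120
  age 7: 0.33 × 109 = 35.970
  age 8: 0.25 × 129 = 32.250
Maximum at age 7 (35.970).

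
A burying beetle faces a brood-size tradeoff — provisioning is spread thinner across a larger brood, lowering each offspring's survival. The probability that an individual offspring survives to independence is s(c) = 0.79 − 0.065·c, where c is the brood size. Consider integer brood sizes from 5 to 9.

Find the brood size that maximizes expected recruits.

Expected recruits = c × s(c):
  c=5: 5 × 0.465 = 2.325
  c=6: 6 × 0.400 = 2.400
  c=7: 7 × 0.335 = 2.345
  c=8: 8 × 0.270 = 2.160
  c=9: 9 × 0.205 = 1.845
Maximum at c = 6 (2.400 recruits).

6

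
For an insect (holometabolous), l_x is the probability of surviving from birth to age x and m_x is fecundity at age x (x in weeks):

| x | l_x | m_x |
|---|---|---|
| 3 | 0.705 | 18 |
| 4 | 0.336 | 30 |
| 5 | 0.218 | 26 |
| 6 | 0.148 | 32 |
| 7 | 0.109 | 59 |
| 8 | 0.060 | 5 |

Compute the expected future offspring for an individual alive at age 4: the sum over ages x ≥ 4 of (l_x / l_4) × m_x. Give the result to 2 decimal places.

l_4 = 0.336. Conditional survival from age 4 to x is l_x / l_4.
  x=4: (0.336/0.336) × 30 = 30.0000
  x=5: (0.218/0.336) × 26 = 16.8690
  x=6: (0.148/0.336) × 32 = 14.0952
  x=7: (0.109/0.336) × 59 = 19.1399
  x=8: (0.060/0.336) × 5 = 0.8929
Sum = 30.0000 + 16.8690 + 14.0952 + 19.1399 + 0.8929 = 80.9970

81.00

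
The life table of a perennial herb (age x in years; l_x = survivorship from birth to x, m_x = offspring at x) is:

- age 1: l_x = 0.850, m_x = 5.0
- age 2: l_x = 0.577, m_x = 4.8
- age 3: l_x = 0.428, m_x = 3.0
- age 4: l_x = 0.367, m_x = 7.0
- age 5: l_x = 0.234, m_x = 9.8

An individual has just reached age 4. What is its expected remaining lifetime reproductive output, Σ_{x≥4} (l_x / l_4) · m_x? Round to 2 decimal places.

l_4 = 0.367. Conditional survival from age 4 to x is l_x / l_4.
  x=4: (0.367/0.367) × 7.0 = 7.0000
  x=5: (0.234/0.367) × 9.8 = 6.2485
Sum = 7.0000 + 6.2485 = 13.2485

13.25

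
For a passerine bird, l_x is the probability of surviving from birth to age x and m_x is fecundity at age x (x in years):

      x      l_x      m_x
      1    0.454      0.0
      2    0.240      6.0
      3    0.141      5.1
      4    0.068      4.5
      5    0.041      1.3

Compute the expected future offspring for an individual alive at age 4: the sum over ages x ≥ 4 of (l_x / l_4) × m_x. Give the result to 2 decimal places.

5.28

l_4 = 0.068. Conditional survival from age 4 to x is l_x / l_4.
  x=4: (0.068/0.068) × 4.5 = 4.5000
  x=5: (0.041/0.068) × 1.3 = 0.7838
Sum = 4.5000 + 0.7838 = 5.2838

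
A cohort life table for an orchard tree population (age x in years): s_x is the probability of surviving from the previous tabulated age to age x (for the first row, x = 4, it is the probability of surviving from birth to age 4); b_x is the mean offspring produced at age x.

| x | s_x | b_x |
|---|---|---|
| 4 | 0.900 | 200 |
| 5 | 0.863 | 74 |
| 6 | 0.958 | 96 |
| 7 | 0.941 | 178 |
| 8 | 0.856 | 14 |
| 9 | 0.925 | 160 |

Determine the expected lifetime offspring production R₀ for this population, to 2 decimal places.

Survivorship from birth: l_x = s_4·s_5·…·s_x.
  l_4 = 0.90000
  l_5 = 0.77670
  l_6 = 0.74408
  l_7 = 0.70018
  l_8 = 0.59935
  l_9 = 0.55440
R₀ = Σ l_x b_x:
  age 4: 0.90000 × 200 = 180.0000
  age 5: 0.77670 × 74 = 57.4758
  age 6: 0.74408 × 96 = 71.4317
  age 7: 0.70018 × 178 = 124.6320
  age 8: 0.59935 × 14 = 8.3909
  age 9: 0.55440 × 160 = 88.7040
R₀ = 180.0000 + 57.4758 + 71.4317 + 124.6320 + 8.3909 + 88.7040 = 530.6344

530.63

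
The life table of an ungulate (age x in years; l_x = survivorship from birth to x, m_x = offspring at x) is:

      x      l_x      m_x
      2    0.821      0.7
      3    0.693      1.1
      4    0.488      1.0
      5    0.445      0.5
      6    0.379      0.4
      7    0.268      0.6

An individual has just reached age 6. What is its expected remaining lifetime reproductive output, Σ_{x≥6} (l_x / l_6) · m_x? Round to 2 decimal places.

l_6 = 0.379. Conditional survival from age 6 to x is l_x / l_6.
  x=6: (0.379/0.379) × 0.4 = 0.4000
  x=7: (0.268/0.379) × 0.6 = 0.4243
Sum = 0.4000 + 0.4243 = 0.8243

0.82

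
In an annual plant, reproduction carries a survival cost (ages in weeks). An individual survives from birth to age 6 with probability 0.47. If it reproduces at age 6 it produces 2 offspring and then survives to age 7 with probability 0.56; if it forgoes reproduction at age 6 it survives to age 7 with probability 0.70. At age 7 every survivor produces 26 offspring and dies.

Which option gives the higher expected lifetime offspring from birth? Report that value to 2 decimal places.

8.55

breed at age 6: R₀ = 0.47 × (2 + 0.56 × 26) = 0.47 × 16.5600 = 7.7832
delay to age 7: R₀ = 0.47 × (0.70 × 26) = 0.47 × 18.2000 = 8.5540
Higher: delay to age 7 (8.5540).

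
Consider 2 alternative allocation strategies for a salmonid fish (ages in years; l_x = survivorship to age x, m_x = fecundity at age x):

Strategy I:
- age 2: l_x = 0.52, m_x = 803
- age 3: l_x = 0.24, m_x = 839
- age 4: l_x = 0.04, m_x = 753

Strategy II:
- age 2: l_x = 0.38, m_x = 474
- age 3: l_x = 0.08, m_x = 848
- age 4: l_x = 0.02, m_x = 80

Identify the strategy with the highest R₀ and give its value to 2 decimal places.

649.04

Strategy I: R₀ = 0.52×803 + 0.24×839 + 0.04×753 = 649.0400
Strategy II: R₀ = 0.38×474 + 0.08×848 + 0.02×80 = 249.5600
Highest R₀: strategy I with 649.0400.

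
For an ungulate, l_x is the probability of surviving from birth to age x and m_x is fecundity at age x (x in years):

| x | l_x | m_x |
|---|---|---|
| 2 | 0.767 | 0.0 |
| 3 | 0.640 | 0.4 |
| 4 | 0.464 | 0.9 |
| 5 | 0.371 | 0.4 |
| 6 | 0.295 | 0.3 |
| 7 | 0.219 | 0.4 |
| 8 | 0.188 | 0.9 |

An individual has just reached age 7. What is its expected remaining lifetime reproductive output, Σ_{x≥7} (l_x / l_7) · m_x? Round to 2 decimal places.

1.17

l_7 = 0.219. Conditional survival from age 7 to x is l_x / l_7.
  x=7: (0.219/0.219) × 0.4 = 0.4000
  x=8: (0.188/0.219) × 0.9 = 0.7726
Sum = 0.4000 + 0.7726 = 1.1726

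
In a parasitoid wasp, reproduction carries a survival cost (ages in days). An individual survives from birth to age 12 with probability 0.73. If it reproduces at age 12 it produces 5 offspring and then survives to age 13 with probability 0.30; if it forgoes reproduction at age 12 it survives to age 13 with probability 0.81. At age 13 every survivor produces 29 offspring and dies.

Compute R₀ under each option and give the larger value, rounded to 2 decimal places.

17.15

breed at age 12: R₀ = 0.73 × (5 + 0.30 × 29) = 0.73 × 13.7000 = 10.0010
delay to age 13: R₀ = 0.73 × (0.81 × 29) = 0.73 × 23.4900 = 17.1477
Higher: delay to age 13 (17.1477).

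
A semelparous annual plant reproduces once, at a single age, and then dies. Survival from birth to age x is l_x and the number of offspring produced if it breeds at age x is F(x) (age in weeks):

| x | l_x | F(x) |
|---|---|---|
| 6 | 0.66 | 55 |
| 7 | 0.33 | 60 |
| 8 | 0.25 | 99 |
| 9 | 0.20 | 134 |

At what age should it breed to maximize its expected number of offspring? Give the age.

6

Expected offspring if breeding at age x = l_x × F(x):
  age 6: 0.66 × 55 = 36.300
  age 7: 0.33 × 60 = 19.800
  age 8: 0.25 × 99 = 24.750
  age 9: 0.20 × 134 = 26.800
Maximum at age 6 (36.300).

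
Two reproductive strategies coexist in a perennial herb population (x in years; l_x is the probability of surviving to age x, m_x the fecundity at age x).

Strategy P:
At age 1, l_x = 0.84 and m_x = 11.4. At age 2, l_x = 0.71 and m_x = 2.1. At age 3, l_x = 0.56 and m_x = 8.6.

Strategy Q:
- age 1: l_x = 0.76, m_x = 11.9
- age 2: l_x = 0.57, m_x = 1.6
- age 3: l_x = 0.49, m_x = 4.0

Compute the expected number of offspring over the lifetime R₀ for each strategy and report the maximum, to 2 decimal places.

15.88

Strategy P: R₀ = 0.84×11.4 + 0.71×2.1 + 0.56×8.6 = 15.8830
Strategy Q: R₀ = 0.76×11.9 + 0.57×1.6 + 0.49×4.0 = 11.9160
Highest R₀: strategy P with 15.8830.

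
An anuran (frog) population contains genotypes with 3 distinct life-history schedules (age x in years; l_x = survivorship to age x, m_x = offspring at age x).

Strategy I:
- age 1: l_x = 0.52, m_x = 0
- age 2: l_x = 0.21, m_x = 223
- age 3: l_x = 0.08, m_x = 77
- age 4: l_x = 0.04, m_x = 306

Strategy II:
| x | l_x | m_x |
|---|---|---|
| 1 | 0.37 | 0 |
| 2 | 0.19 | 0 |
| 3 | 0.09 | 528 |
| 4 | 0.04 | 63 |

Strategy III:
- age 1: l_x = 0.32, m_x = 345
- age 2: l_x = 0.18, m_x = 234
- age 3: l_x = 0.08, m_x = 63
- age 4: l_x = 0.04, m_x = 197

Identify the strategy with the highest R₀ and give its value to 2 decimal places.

Strategy I: R₀ = 0.52×0 + 0.21×223 + 0.08×77 + 0.04×306 = 65.2300
Strategy II: R₀ = 0.37×0 + 0.19×0 + 0.09×528 + 0.04×63 = 50.0400
Strategy III: R₀ = 0.32×345 + 0.18×234 + 0.08×63 + 0.04×197 = 165.4400
Highest R₀: strategy III with 165.4400.

165.44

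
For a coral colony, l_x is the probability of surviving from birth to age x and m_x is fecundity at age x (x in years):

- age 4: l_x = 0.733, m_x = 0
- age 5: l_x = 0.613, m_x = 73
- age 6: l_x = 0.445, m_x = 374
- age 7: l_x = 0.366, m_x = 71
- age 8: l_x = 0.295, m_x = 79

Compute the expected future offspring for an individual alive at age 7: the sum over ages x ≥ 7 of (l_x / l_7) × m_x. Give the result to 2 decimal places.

l_7 = 0.366. Conditional survival from age 7 to x is l_x / l_7.
  x=7: (0.366/0.366) × 71 = 71.0000
  x=8: (0.295/0.366) × 79 = 63.6749
Sum = 71.0000 + 63.6749 = 134.6749

134.67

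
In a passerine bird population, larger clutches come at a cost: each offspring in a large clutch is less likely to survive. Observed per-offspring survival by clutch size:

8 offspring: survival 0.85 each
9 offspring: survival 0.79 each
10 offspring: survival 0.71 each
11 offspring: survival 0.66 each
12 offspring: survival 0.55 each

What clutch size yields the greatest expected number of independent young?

11

Expected independent young = c × s(c):
  c=8: 8 × 0.85 = 6.800
  c=9: 9 × 0.79 = 7.110
  c=10: 10 × 0.71 = 7.100
  c=11: 11 × 0.66 = 7.260
  c=12: 12 × 0.55 = 6.600
Maximum at c = 11 (7.260 independent young).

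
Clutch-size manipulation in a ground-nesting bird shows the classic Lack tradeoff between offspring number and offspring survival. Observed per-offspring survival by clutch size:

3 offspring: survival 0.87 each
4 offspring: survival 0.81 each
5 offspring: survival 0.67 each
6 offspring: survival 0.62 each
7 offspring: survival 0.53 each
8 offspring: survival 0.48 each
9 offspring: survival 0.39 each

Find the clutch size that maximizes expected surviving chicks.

8

Expected surviving chicks = c × s(c):
  c=3: 3 × 0.87 = 2.610
  c=4: 4 × 0.81 = 3.240
  c=5: 5 × 0.67 = 3.350
  c=6: 6 × 0.62 = 3.720
  c=7: 7 × 0.53 = 3.710
  c=8: 8 × 0.48 = 3.840
  c=9: 9 × 0.39 = 3.510
Maximum at c = 8 (3.840 surviving chicks).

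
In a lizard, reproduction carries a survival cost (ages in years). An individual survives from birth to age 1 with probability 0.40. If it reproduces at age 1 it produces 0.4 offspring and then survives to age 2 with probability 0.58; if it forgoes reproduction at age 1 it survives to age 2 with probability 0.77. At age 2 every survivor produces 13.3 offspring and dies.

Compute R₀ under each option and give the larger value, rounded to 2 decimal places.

4.10

breed at age 1: R₀ = 0.40 × (0.4 + 0.58 × 13.3) = 0.40 × 8.1140 = 3.2456
delay to age 2: R₀ = 0.40 × (0.77 × 13.3) = 0.40 × 10.2410 = 4.0964
Higher: delay to age 2 (4.0964).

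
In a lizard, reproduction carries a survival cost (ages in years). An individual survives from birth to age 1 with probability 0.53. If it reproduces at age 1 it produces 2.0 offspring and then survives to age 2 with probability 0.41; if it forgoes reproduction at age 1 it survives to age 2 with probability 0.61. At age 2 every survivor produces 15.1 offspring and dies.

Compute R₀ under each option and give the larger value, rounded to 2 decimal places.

4.88

breed at age 1: R₀ = 0.53 × (2.0 + 0.41 × 15.1) = 0.53 × 8.1910 = 4.3412
delay to age 2: R₀ = 0.53 × (0.61 × 15.1) = 0.53 × 9.2110 = 4.8818
Higher: delay to age 2 (4.8818).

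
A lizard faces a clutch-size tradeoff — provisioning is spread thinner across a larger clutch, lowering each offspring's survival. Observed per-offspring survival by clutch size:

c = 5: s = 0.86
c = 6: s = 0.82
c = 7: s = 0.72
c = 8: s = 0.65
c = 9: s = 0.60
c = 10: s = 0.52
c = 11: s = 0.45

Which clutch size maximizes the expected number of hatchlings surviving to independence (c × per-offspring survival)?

Expected hatchlings surviving to independence = c × s(c):
  c=5: 5 × 0.86 = 4.300
  c=6: 6 × 0.82 = 4.920
  c=7: 7 × 0.72 = 5.040
  c=8: 8 × 0.65 = 5.200
  c=9: 9 × 0.60 = 5.400
  c=10: 10 × 0.52 = 5.200
  c=11: 11 × 0.45 = 4.950
Maximum at c = 9 (5.400 hatchlings surviving to independence).

9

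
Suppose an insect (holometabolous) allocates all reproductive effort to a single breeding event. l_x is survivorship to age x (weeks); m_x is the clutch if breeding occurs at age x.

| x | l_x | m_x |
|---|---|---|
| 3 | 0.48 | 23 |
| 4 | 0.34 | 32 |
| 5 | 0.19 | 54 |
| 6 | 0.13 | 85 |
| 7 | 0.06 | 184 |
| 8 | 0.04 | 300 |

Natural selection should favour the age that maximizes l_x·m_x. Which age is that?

8

Expected offspring if breeding at age x = l_x × m_x:
  age 3: 0.48 × 23 = 11.040
  age 4: 0.34 × 32 = 10.880
  age 5: 0.19 × 54 = 10.260
  age 6: 0.13 × 85 = 11.050
  age 7: 0.06 × 184 = 11.040
  age 8: 0.04 × 300 = 12.000
Maximum at age 8 (12.000).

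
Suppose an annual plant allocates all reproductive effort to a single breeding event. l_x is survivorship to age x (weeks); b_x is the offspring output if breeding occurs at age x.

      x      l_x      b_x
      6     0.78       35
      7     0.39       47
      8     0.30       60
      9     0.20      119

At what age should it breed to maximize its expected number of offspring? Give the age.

6

Expected offspring if breeding at age x = l_x × b_x:
  age 6: 0.78 × 35 = 27.300
  age 7: 0.39 × 47 = 18.330
  age 8: 0.30 × 60 = 18.000
  age 9: 0.20 × 119 = 23.800
Maximum at age 6 (27.300).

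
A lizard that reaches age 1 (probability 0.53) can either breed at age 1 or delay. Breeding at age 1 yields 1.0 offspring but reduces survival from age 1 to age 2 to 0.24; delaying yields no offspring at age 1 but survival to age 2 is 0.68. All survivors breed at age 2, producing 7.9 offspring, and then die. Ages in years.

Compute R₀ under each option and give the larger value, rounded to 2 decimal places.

breed at age 1: R₀ = 0.53 × (1.0 + 0.24 × 7.9) = 0.53 × 2.8960 = 1.5349
delay to age 2: R₀ = 0.53 × (0.68 × 7.9) = 0.53 × 5.3720 = 2.8472
Higher: delay to age 2 (2.8472).

2.85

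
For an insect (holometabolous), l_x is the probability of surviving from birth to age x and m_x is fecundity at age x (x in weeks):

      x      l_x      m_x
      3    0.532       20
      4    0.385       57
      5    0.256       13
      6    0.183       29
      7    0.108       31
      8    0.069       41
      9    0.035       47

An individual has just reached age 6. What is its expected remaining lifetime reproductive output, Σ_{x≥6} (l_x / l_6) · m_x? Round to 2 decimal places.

71.74

l_6 = 0.183. Conditional survival from age 6 to x is l_x / l_6.
  x=6: (0.183/0.183) × 29 = 29.0000
  x=7: (0.108/0.183) × 31 = 18.2951
  x=8: (0.069/0.183) × 41 = 15.4590
  x=9: (0.035/0.183) × 47 = 8.9891
Sum = 29.0000 + 18.2951 + 15.4590 + 8.9891 = 71.7432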